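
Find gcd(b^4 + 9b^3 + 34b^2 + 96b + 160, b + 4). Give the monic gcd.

Repeated division with remainder:
  b^4 + 9b^3 + 34b^2 + 96b + 160 = (b^3 + 5b^2 + 14b + 40)(b + 4) + (0)
The last nonzero remainder b + 4 is already monic.

b + 4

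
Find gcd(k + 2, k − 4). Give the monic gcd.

1

By polynomial division,
  k + 2 = (k − 4) + (6)
  k − 4 = ((1/6)k − 2/3)(6) + (0)
The last nonzero remainder is the constant 6, so the polynomials are coprime and gcd = 1.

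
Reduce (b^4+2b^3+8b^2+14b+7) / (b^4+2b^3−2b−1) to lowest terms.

Repeated division with remainder:
  b^4+2b^3+8b^2+14b+7 = (b^4+2b^3−2b−1) + (8b^2+16b+8)
  b^4+2b^3−2b−1 = ((1/8)b^2−1/8)(8b^2+16b+8) + (0)
Last nonzero remainder: 8b^2+16b+8. Dividing through by 8 gives the monic gcd b^2+2b+1.
Cancel b^2+2b+1 from numerator and denominator to get the reduced form.

(b^2+7)/(b^2−1)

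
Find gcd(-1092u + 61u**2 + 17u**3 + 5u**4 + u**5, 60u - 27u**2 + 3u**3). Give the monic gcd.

-4u + u**2

By polynomial division,
  u**5 + 5u**4 + 17u**3 + 61u**2 - 1092u = ((1/3)u**2 + (14/3)u + 41)(3u**3 - 27u**2 + 60u) + (888u**2 - 3552u)
  3u**3 - 27u**2 + 60u = ((1/296)u - 5/296)(888u**2 - 3552u) + (0)
Last nonzero remainder: 888u**2 - 3552u. Dividing through by 888 gives the monic gcd u**2 - 4u.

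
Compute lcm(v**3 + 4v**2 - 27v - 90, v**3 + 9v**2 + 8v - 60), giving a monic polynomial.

By polynomial division,
  v**3 + 4v**2 - 27v - 90 = (v**3 + 9v**2 + 8v - 60) + (-5v**2 - 35v - 30)
  v**3 + 9v**2 + 8v - 60 = (-(1/5)v - 2/5)(-5v**2 - 35v - 30) + (-12v - 72)
  -5v**2 - 35v - 30 = ((5/12)v + 5/12)(-12v - 72) + (0)
Last nonzero remainder: -12v - 72. Dividing through by -12 gives the monic gcd v + 6.
Then lcm(f, g) = f·g / gcd(f, g); expanding and making the result monic gives the answer.

v**5 + 7v**4 - 25v**3 - 211v**2 + 900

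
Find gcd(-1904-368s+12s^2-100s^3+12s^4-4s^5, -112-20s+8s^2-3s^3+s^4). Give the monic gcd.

Euclidean algorithm in ℚ[s]:
  -4s^5+12s^4-100s^3+12s^2-368s-1904 = (-4s)(s^4-3s^3+8s^2-20s-112) + (-68s^3-68s^2-816s-1904)
  s^4-3s^3+8s^2-20s-112 = (-(1/68)s+1/17)(-68s^3-68s^2-816s-1904) + (0)
Last nonzero remainder: -68s^3-68s^2-816s-1904. Dividing through by -68 gives the monic gcd s^3+s^2+12s+28.

28+12s+s^2+s^3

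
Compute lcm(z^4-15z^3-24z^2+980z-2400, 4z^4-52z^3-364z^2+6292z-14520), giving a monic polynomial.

z^6-15z^5-145z^4+2795z^3+504z^2-118580z+290400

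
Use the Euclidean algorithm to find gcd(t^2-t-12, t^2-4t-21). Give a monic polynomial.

t+3

By polynomial division,
  t^2-t-12 = (t^2-4t-21) + (3t+9)
  t^2-4t-21 = ((1/3)t-7/3)(3t+9) + (0)
Last nonzero remainder: 3t+9. Dividing through by 3 gives the monic gcd t+3.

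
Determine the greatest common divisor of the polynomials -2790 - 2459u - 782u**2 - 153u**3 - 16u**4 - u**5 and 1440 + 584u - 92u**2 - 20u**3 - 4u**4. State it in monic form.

90 + 59u + 9u**2 + u**3

Apply the Euclidean algorithm:
  -u**5 - 16u**4 - 153u**3 - 782u**2 - 2459u - 2790 = ((1/4)u + 11/4)(-4u**4 - 20u**3 - 92u**2 + 584u + 1440) + (-75u**3 - 675u**2 - 4425u - 6750)
  -4u**4 - 20u**3 - 92u**2 + 584u + 1440 = ((4/75)u - 16/75)(-75u**3 - 675u**2 - 4425u - 6750) + (0)
Last nonzero remainder: -75u**3 - 675u**2 - 4425u - 6750. Dividing through by -75 gives the monic gcd u**3 + 9u**2 + 59u + 90.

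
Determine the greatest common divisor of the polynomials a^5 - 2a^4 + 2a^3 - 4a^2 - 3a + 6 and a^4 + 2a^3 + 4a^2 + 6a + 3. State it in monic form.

Euclidean algorithm in ℚ[a]:
  a^5 - 2a^4 + 2a^3 - 4a^2 - 3a + 6 = (a - 4)(a^4 + 2a^3 + 4a^2 + 6a + 3) + (6a^3 + 6a^2 + 18a + 18)
  a^4 + 2a^3 + 4a^2 + 6a + 3 = ((1/6)a + 1/6)(6a^3 + 6a^2 + 18a + 18) + (0)
Last nonzero remainder: 6a^3 + 6a^2 + 18a + 18. Dividing through by 6 gives the monic gcd a^3 + a^2 + 3a + 3.

a^3 + a^2 + 3a + 3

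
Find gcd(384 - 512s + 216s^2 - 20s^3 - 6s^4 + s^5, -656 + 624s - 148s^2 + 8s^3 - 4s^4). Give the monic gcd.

Euclidean algorithm in ℚ[s]:
  s^5 - 6s^4 - 20s^3 + 216s^2 - 512s + 384 = (-(1/4)s + 1)(-4s^4 + 8s^3 - 148s^2 + 624s - 656) + (-65s^3 + 520s^2 - 1300s + 1040)
  -4s^4 + 8s^3 - 148s^2 + 624s - 656 = ((4/65)s + 24/65)(-65s^3 + 520s^2 - 1300s + 1040) + (-260s^2 + 1040s - 1040)
  -65s^3 + 520s^2 - 1300s + 1040 = ((1/4)s - 1)(-260s^2 + 1040s - 1040) + (0)
Last nonzero remainder: -260s^2 + 1040s - 1040. Dividing through by -260 gives the monic gcd s^2 - 4s + 4.

4 - 4s + s^2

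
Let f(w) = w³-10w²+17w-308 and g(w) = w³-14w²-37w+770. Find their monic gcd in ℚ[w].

w-11

Apply the Euclidean algorithm:
  w³-10w²+17w-308 = (w³-14w²-37w+770) + (4w²+54w-1078)
  w³-14w²-37w+770 = ((1/4)w-55/8)(4w²+54w-1078) + ((2415/4)w-26565/4)
  4w²+54w-1078 = ((16/2415)w+56/345)((2415/4)w-26565/4) + (0)
Last nonzero remainder: (2415/4)w-26565/4. Dividing through by 2415/4 gives the monic gcd w-11.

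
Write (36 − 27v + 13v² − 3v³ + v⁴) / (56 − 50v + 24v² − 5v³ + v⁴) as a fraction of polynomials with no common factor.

(9 + v²)/(14 − 2v + v²)

Apply the Euclidean algorithm:
  v⁴ − 3v³ + 13v² − 27v + 36 = (v⁴ − 5v³ + 24v² − 50v + 56) + (2v³ − 11v² + 23v − 20)
  v⁴ − 5v³ + 24v² − 50v + 56 = ((1/2)v + 1/4)(2v³ − 11v² + 23v − 20) + ((61/4)v² − (183/4)v + 61)
  2v³ − 11v² + 23v − 20 = ((8/61)v − 20/61)((61/4)v² − (183/4)v + 61) + (0)
Last nonzero remainder: (61/4)v² − (183/4)v + 61. Dividing through by 61/4 gives the monic gcd v² − 3v + 4.
Cancel v² − 3v + 4 from numerator and denominator to get the reduced form.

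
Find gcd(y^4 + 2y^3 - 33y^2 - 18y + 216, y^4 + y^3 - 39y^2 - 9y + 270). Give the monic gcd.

y^3 + 6y^2 - 9y - 54

Euclidean algorithm in ℚ[y]:
  y^4 + 2y^3 - 33y^2 - 18y + 216 = (y^4 + y^3 - 39y^2 - 9y + 270) + (y^3 + 6y^2 - 9y - 54)
  y^4 + y^3 - 39y^2 - 9y + 270 = (y - 5)(y^3 + 6y^2 - 9y - 54) + (0)
The last nonzero remainder y^3 + 6y^2 - 9y - 54 is already monic.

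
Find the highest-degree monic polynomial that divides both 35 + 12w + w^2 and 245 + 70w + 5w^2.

Apply the Euclidean algorithm:
  w^2 + 12w + 35 = (1/5)(5w^2 + 70w + 245) + (-2w - 14)
  5w^2 + 70w + 245 = (-(5/2)w - 35/2)(-2w - 14) + (0)
Last nonzero remainder: -2w - 14. Dividing through by -2 gives the monic gcd w + 7.

7 + w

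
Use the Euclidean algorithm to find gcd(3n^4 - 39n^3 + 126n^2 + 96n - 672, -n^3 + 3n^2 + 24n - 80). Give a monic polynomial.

By polynomial division,
  3n^4 - 39n^3 + 126n^2 + 96n - 672 = (-3n + 30)(-n^3 + 3n^2 + 24n - 80) + (108n^2 - 864n + 1728)
  -n^3 + 3n^2 + 24n - 80 = (-(1/108)n - 5/108)(108n^2 - 864n + 1728) + (0)
Last nonzero remainder: 108n^2 - 864n + 1728. Dividing through by 108 gives the monic gcd n^2 - 8n + 16.

n^2 - 8n + 16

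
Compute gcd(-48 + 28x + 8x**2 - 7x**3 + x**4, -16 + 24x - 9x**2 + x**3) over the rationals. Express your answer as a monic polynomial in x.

Apply the Euclidean algorithm:
  x**4 - 7x**3 + 8x**2 + 28x - 48 = (x + 2)(x**3 - 9x**2 + 24x - 16) + (2x**2 - 4x - 16)
  x**3 - 9x**2 + 24x - 16 = ((1/2)x - 7/2)(2x**2 - 4x - 16) + (18x - 72)
  2x**2 - 4x - 16 = ((1/9)x + 2/9)(18x - 72) + (0)
Last nonzero remainder: 18x - 72. Dividing through by 18 gives the monic gcd x - 4.

-4 + x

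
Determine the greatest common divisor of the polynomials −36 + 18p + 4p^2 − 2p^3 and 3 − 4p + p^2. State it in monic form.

−3 + p

Euclidean algorithm in ℚ[p]:
  −2p^3 + 4p^2 + 18p − 36 = (−2p − 4)(p^2 − 4p + 3) + (8p − 24)
  p^2 − 4p + 3 = ((1/8)p − 1/8)(8p − 24) + (0)
Last nonzero remainder: 8p − 24. Dividing through by 8 gives the monic gcd p − 3.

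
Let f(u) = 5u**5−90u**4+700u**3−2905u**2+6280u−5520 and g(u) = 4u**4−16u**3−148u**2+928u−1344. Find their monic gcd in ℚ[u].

By polynomial division,
  5u**5−90u**4+700u**3−2905u**2+6280u−5520 = ((5/4)u−35/2)(4u**4−16u**3−148u**2+928u−1344) + (605u**3−6655u**2+24200u−29040)
  4u**4−16u**3−148u**2+928u−1344 = ((4/605)u+28/605)(605u**3−6655u**2+24200u−29040) + (0)
Last nonzero remainder: 605u**3−6655u**2+24200u−29040. Dividing through by 605 gives the monic gcd u**3−11u**2+40u−48.

u**3−11u**2+40u−48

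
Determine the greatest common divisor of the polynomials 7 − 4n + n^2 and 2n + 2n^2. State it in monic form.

1

Euclidean algorithm in ℚ[n]:
  n^2 − 4n + 7 = (1/2)(2n^2 + 2n) + (−5n + 7)
  2n^2 + 2n = (−(2/5)n − 24/25)(−5n + 7) + (168/25)
  −5n + 7 = (−(125/168)n + 25/24)(168/25) + (0)
The last nonzero remainder is the constant 168/25, so the polynomials are coprime and gcd = 1.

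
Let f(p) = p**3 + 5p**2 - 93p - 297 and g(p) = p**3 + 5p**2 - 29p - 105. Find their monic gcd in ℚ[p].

Repeated division with remainder:
  p**3 + 5p**2 - 93p - 297 = (p**3 + 5p**2 - 29p - 105) + (-64p - 192)
  p**3 + 5p**2 - 29p - 105 = (-(1/64)p**2 - (1/32)p + 35/64)(-64p - 192) + (0)
Last nonzero remainder: -64p - 192. Dividing through by -64 gives the monic gcd p + 3.

p + 3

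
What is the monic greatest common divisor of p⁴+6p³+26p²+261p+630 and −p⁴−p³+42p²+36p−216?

Apply the Euclidean algorithm:
  p⁴+6p³+26p²+261p+630 = (−1)(−p⁴−p³+42p²+36p−216) + (5p³+68p²+297p+414)
  −p⁴−p³+42p²+36p−216 = (−(1/5)p+63/25)(5p³+68p²+297p+414) + (−(1749/25)p²−(15741/25)p−31482/25)
  5p³+68p²+297p+414 = (−(125/1749)p−575/1749)(−(1749/25)p²−(15741/25)p−31482/25) + (0)
Last nonzero remainder: −(1749/25)p²−(15741/25)p−31482/25. Dividing through by −1749/25 gives the monic gcd p²+9p+18.

p²+9p+18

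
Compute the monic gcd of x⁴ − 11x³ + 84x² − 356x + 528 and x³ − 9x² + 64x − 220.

x² − 4x + 44

Apply the Euclidean algorithm:
  x⁴ − 11x³ + 84x² − 356x + 528 = (x − 2)(x³ − 9x² + 64x − 220) + (2x² − 8x + 88)
  x³ − 9x² + 64x − 220 = ((1/2)x − 5/2)(2x² − 8x + 88) + (0)
Last nonzero remainder: 2x² − 8x + 88. Dividing through by 2 gives the monic gcd x² − 4x + 44.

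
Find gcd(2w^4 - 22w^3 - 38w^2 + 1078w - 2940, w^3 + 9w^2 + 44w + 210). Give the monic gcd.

By polynomial division,
  2w^4 - 22w^3 - 38w^2 + 1078w - 2940 = (2w - 40)(w^3 + 9w^2 + 44w + 210) + (234w^2 + 2418w + 5460)
  w^3 + 9w^2 + 44w + 210 = ((1/234)w - 2/351)(234w^2 + 2418w + 5460) + ((310/9)w + 2170/9)
  234w^2 + 2418w + 5460 = ((1053/155)w + 702/31)((310/9)w + 2170/9) + (0)
Last nonzero remainder: (310/9)w + 2170/9. Dividing through by 310/9 gives the monic gcd w + 7.

w + 7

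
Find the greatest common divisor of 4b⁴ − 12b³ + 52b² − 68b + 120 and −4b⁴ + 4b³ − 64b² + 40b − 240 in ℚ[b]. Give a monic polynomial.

By polynomial division,
  4b⁴ − 12b³ + 52b² − 68b + 120 = (−1)(−4b⁴ + 4b³ − 64b² + 40b − 240) + (−8b³ − 12b² − 28b − 120)
  −4b⁴ + 4b³ − 64b² + 40b − 240 = ((1/2)b − 5/4)(−8b³ − 12b² − 28b − 120) + (−65b² + 65b − 390)
  −8b³ − 12b² − 28b − 120 = ((8/65)b + 4/13)(−65b² + 65b − 390) + (0)
Last nonzero remainder: −65b² + 65b − 390. Dividing through by −65 gives the monic gcd b² − b + 6.

b² − b + 6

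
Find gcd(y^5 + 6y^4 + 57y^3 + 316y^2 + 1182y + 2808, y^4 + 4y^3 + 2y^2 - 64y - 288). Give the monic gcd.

Euclidean algorithm in ℚ[y]:
  y^5 + 6y^4 + 57y^3 + 316y^2 + 1182y + 2808 = (y + 2)(y^4 + 4y^3 + 2y^2 - 64y - 288) + (47y^3 + 376y^2 + 1598y + 3384)
  y^4 + 4y^3 + 2y^2 - 64y - 288 = ((1/47)y - 4/47)(47y^3 + 376y^2 + 1598y + 3384) + (0)
Last nonzero remainder: 47y^3 + 376y^2 + 1598y + 3384. Dividing through by 47 gives the monic gcd y^3 + 8y^2 + 34y + 72.

y^3 + 8y^2 + 34y + 72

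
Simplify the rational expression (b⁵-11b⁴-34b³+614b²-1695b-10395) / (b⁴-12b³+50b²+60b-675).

Apply the Euclidean algorithm:
  b⁵-11b⁴-34b³+614b²-1695b-10395 = (b+1)(b⁴-12b³+50b²+60b-675) + (-72b³+504b²-1080b-9720)
  b⁴-12b³+50b²+60b-675 = (-(1/72)b+5/72)(-72b³+504b²-1080b-9720) + (0)
Last nonzero remainder: -72b³+504b²-1080b-9720. Dividing through by -72 gives the monic gcd b³-7b²+15b+135.
Cancel b³-7b²+15b+135 from numerator and denominator to get the reduced form.

(b²-4b-77)/(b-5)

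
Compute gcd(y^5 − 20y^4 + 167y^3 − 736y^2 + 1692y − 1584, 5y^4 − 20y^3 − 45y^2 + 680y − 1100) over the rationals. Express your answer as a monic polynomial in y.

Repeated division with remainder:
  y^5 − 20y^4 + 167y^3 − 736y^2 + 1692y − 1584 = ((1/5)y − 16/5)(5y^4 − 20y^3 − 45y^2 + 680y − 1100) + (112y^3 − 1016y^2 + 4088y − 5104)
  5y^4 − 20y^3 − 45y^2 + 680y − 1100 = ((5/112)y + 355/1568)(112y^3 − 1016y^2 + 4088y − 5104) + ((495/196)y^2 − (495/28)y + 5445/98)
  112y^3 − 1016y^2 + 4088y − 5104 = ((21952/495)y − 45472/495)((495/196)y^2 − (495/28)y + 5445/98) + (0)
Last nonzero remainder: (495/196)y^2 − (495/28)y + 5445/98. Dividing through by 495/196 gives the monic gcd y^2 − 7y + 22.

y^2 − 7y + 22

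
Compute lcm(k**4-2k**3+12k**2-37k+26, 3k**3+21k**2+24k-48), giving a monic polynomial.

k**6+6k**5+12k**4+27k**3-78k**2-384k+416

Apply the Euclidean algorithm:
  k**4-2k**3+12k**2-37k+26 = ((1/3)k-3)(3k**3+21k**2+24k-48) + (67k**2+51k-118)
  3k**3+21k**2+24k-48 = ((3/67)k+1254/4489)(67k**2+51k-118) + ((67500/4489)k-67500/4489)
  67k**2+51k-118 = ((300763/67500)k+264851/33750)((67500/4489)k-67500/4489) + (0)
Last nonzero remainder: (67500/4489)k-67500/4489. Dividing through by 67500/4489 gives the monic gcd k-1.
Then lcm(f, g) = f·g / gcd(f, g); expanding and making the result monic gives the answer.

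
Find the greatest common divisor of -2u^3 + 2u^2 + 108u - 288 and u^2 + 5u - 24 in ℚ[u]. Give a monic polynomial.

u^2 + 5u - 24

Repeated division with remainder:
  -2u^3 + 2u^2 + 108u - 288 = (-2u + 12)(u^2 + 5u - 24) + (0)
The last nonzero remainder u^2 + 5u - 24 is already monic.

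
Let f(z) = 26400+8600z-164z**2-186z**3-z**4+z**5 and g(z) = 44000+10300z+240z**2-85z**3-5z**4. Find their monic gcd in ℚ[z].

-110-z+z**2

Euclidean algorithm in ℚ[z]:
  z**5-z**4-186z**3-164z**2+8600z+26400 = (-(1/5)z+18/5)(-5z**4-85z**3+240z**2+10300z+44000) + (168z**3+1032z**2-19680z-132000)
  -5z**4-85z**3+240z**2+10300z+44000 = (-(5/168)z-95/294)(168z**3+1032z**2-19680z-132000) + (-(600/49)z**2+(600/49)z+66000/49)
  168z**3+1032z**2-19680z-132000 = (-(343/25)z-98)(-(600/49)z**2+(600/49)z+66000/49) + (0)
Last nonzero remainder: -(600/49)z**2+(600/49)z+66000/49. Dividing through by -600/49 gives the monic gcd z**2-z-110.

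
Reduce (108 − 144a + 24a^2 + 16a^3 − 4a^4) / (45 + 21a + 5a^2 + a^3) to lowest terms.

Euclidean algorithm in ℚ[a]:
  −4a^4 + 16a^3 + 24a^2 − 144a + 108 = (−4a + 36)(a^3 + 5a^2 + 21a + 45) + (−72a^2 − 720a − 1512)
  a^3 + 5a^2 + 21a + 45 = (−(1/72)a + 5/72)(−72a^2 − 720a − 1512) + (50a + 150)
  −72a^2 − 720a − 1512 = (−(36/25)a − 252/25)(50a + 150) + (0)
Last nonzero remainder: 50a + 150. Dividing through by 50 gives the monic gcd a + 3.
Cancel a + 3 from numerator and denominator to get the reduced form.

(36 − 60a + 28a^2 − 4a^3)/(15 + 2a + a^2)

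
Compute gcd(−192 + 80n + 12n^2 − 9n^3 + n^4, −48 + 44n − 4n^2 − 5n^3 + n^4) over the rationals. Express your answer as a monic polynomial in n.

Apply the Euclidean algorithm:
  n^4 − 9n^3 + 12n^2 + 80n − 192 = (n^4 − 5n^3 − 4n^2 + 44n − 48) + (−4n^3 + 16n^2 + 36n − 144)
  n^4 − 5n^3 − 4n^2 + 44n − 48 = (−(1/4)n + 1/4)(−4n^3 + 16n^2 + 36n − 144) + (n^2 − n − 12)
  −4n^3 + 16n^2 + 36n − 144 = (−4n + 12)(n^2 − n − 12) + (0)
The last nonzero remainder n^2 − n − 12 is already monic.

−12 − n + n^2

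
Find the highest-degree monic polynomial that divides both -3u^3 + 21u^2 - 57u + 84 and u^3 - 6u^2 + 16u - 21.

u^2 - 3u + 7

Repeated division with remainder:
  -3u^3 + 21u^2 - 57u + 84 = (-3)(u^3 - 6u^2 + 16u - 21) + (3u^2 - 9u + 21)
  u^3 - 6u^2 + 16u - 21 = ((1/3)u - 1)(3u^2 - 9u + 21) + (0)
Last nonzero remainder: 3u^2 - 9u + 21. Dividing through by 3 gives the monic gcd u^2 - 3u + 7.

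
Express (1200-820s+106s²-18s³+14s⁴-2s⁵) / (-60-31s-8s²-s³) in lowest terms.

(-80+76s-22s²+2s³)/(4+s)

Apply the Euclidean algorithm:
  -2s⁵+14s⁴-18s³+106s²-820s+1200 = (2s²-30s+196)(-s³-8s²-31s-60) + (864s²+3456s+12960)
  -s³-8s²-31s-60 = (-(1/864)s-1/216)(864s²+3456s+12960) + (0)
Last nonzero remainder: 864s²+3456s+12960. Dividing through by 864 gives the monic gcd s²+4s+15.
Cancel s²+4s+15 from numerator and denominator to get the reduced form.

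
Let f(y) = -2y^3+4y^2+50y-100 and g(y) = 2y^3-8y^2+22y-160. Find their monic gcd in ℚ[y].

y-5

By polynomial division,
  -2y^3+4y^2+50y-100 = (-1)(2y^3-8y^2+22y-160) + (-4y^2+72y-260)
  2y^3-8y^2+22y-160 = (-(1/2)y-7)(-4y^2+72y-260) + (396y-1980)
  -4y^2+72y-260 = (-(1/99)y+13/99)(396y-1980) + (0)
Last nonzero remainder: 396y-1980. Dividing through by 396 gives the monic gcd y-5.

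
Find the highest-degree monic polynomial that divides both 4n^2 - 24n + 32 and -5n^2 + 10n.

Apply the Euclidean algorithm:
  4n^2 - 24n + 32 = (-4/5)(-5n^2 + 10n) + (-16n + 32)
  -5n^2 + 10n = ((5/16)n)(-16n + 32) + (0)
Last nonzero remainder: -16n + 32. Dividing through by -16 gives the monic gcd n - 2.

n - 2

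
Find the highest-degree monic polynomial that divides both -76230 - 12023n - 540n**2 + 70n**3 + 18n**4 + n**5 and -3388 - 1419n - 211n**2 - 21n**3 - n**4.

847 + 143n + 17n**2 + n**3

Repeated division with remainder:
  n**5 + 18n**4 + 70n**3 - 540n**2 - 12023n - 76230 = (-n + 3)(-n**4 - 21n**3 - 211n**2 - 1419n - 3388) + (-78n**3 - 1326n**2 - 11154n - 66066)
  -n**4 - 21n**3 - 211n**2 - 1419n - 3388 = ((1/78)n + 2/39)(-78n**3 - 1326n**2 - 11154n - 66066) + (0)
Last nonzero remainder: -78n**3 - 1326n**2 - 11154n - 66066. Dividing through by -78 gives the monic gcd n**3 + 17n**2 + 143n + 847.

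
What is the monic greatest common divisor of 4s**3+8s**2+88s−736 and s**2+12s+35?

1

Euclidean algorithm in ℚ[s]:
  4s**3+8s**2+88s−736 = (4s−40)(s**2+12s+35) + (428s+664)
  s**2+12s+35 = ((1/428)s+559/22898)(428s+664) + (215127/11449)
  428s+664 = ((4900172/215127)s+7602136/215127)(215127/11449) + (0)
The last nonzero remainder is the constant 215127/11449, so the polynomials are coprime and gcd = 1.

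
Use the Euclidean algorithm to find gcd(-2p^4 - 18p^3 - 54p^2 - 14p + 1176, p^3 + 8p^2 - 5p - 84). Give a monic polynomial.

p^2 + 4p - 21

Apply the Euclidean algorithm:
  -2p^4 - 18p^3 - 54p^2 - 14p + 1176 = (-2p - 2)(p^3 + 8p^2 - 5p - 84) + (-48p^2 - 192p + 1008)
  p^3 + 8p^2 - 5p - 84 = (-(1/48)p - 1/12)(-48p^2 - 192p + 1008) + (0)
Last nonzero remainder: -48p^2 - 192p + 1008. Dividing through by -48 gives the monic gcd p^2 + 4p - 21.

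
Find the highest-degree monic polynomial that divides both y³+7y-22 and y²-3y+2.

Repeated division with remainder:
  y³+7y-22 = (y+3)(y²-3y+2) + (14y-28)
  y²-3y+2 = ((1/14)y-1/14)(14y-28) + (0)
Last nonzero remainder: 14y-28. Dividing through by 14 gives the monic gcd y-2.

y-2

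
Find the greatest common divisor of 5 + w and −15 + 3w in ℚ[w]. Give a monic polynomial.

1

Repeated division with remainder:
  w + 5 = (1/3)(3w − 15) + (10)
  3w − 15 = ((3/10)w − 3/2)(10) + (0)
The last nonzero remainder is the constant 10, so the polynomials are coprime and gcd = 1.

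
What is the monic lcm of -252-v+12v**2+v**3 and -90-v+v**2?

2520-242v-121v**2+2v**3+v**4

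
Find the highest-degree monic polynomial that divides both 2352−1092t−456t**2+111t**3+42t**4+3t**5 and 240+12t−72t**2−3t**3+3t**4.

−8+2t+t**2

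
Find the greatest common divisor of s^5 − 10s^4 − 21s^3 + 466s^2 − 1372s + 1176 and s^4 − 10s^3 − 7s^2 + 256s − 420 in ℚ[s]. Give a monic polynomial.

s^3 − 15s^2 + 68s − 84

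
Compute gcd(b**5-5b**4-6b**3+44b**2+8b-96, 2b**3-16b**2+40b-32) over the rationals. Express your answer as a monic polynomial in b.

Euclidean algorithm in ℚ[b]:
  b**5-5b**4-6b**3+44b**2+8b-96 = ((1/2)b**2+(3/2)b-1)(2b**3-16b**2+40b-32) + (-16b**2+96b-128)
  2b**3-16b**2+40b-32 = (-(1/8)b+1/4)(-16b**2+96b-128) + (0)
Last nonzero remainder: -16b**2+96b-128. Dividing through by -16 gives the monic gcd b**2-6b+8.

b**2-6b+8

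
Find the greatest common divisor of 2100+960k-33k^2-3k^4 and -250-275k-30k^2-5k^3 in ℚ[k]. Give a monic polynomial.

Repeated division with remainder:
  -3k^4-33k^2+960k+2100 = ((3/5)k-18/5)(-5k^3-30k^2-275k-250) + (24k^2+120k+1200)
  -5k^3-30k^2-275k-250 = (-(5/24)k-5/24)(24k^2+120k+1200) + (0)
Last nonzero remainder: 24k^2+120k+1200. Dividing through by 24 gives the monic gcd k^2+5k+50.

50+5k+k^2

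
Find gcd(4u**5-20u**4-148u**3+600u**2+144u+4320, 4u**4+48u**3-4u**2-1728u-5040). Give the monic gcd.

u**2-36

Euclidean algorithm in ℚ[u]:
  4u**5-20u**4-148u**3+600u**2+144u+4320 = (u-17)(4u**4+48u**3-4u**2-1728u-5040) + (672u**3+2260u**2-24192u-81360)
  4u**4+48u**3-4u**2-1728u-5040 = ((1/168)u+1451/28224)(672u**3+2260u**2-24192u-81360) + ((168025/7056)u**2-168025/196)
  672u**3+2260u**2-24192u-81360 = ((4741632/168025)u+3189312/33605)((168025/7056)u**2-168025/196) + (0)
Last nonzero remainder: (168025/7056)u**2-168025/196. Dividing through by 168025/7056 gives the monic gcd u**2-36.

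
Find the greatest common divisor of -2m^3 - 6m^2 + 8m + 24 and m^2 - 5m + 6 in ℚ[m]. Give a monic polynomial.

m - 2

Euclidean algorithm in ℚ[m]:
  -2m^3 - 6m^2 + 8m + 24 = (-2m - 16)(m^2 - 5m + 6) + (-60m + 120)
  m^2 - 5m + 6 = (-(1/60)m + 1/20)(-60m + 120) + (0)
Last nonzero remainder: -60m + 120. Dividing through by -60 gives the monic gcd m - 2.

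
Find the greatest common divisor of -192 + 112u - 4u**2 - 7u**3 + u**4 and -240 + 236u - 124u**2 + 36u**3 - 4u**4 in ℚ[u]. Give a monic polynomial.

12 - 7u + u**2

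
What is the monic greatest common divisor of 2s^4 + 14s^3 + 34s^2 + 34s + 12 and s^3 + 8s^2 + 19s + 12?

Apply the Euclidean algorithm:
  2s^4 + 14s^3 + 34s^2 + 34s + 12 = (2s - 2)(s^3 + 8s^2 + 19s + 12) + (12s^2 + 48s + 36)
  s^3 + 8s^2 + 19s + 12 = ((1/12)s + 1/3)(12s^2 + 48s + 36) + (0)
Last nonzero remainder: 12s^2 + 48s + 36. Dividing through by 12 gives the monic gcd s^2 + 4s + 3.

s^2 + 4s + 3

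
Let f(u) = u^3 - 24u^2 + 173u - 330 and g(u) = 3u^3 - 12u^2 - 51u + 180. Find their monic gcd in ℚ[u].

Repeated division with remainder:
  u^3 - 24u^2 + 173u - 330 = (1/3)(3u^3 - 12u^2 - 51u + 180) + (-20u^2 + 190u - 390)
  3u^3 - 12u^2 - 51u + 180 = (-(3/20)u - 33/40)(-20u^2 + 190u - 390) + ((189/4)u - 567/4)
  -20u^2 + 190u - 390 = (-(80/189)u + 520/189)((189/4)u - 567/4) + (0)
Last nonzero remainder: (189/4)u - 567/4. Dividing through by 189/4 gives the monic gcd u - 3.

u - 3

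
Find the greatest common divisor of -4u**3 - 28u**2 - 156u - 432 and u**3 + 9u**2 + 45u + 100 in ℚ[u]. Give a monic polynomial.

u + 4

Repeated division with remainder:
  -4u**3 - 28u**2 - 156u - 432 = (-4)(u**3 + 9u**2 + 45u + 100) + (8u**2 + 24u - 32)
  u**3 + 9u**2 + 45u + 100 = ((1/8)u + 3/4)(8u**2 + 24u - 32) + (31u + 124)
  8u**2 + 24u - 32 = ((8/31)u - 8/31)(31u + 124) + (0)
Last nonzero remainder: 31u + 124. Dividing through by 31 gives the monic gcd u + 4.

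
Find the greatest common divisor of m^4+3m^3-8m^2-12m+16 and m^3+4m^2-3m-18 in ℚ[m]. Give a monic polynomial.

m-2

By polynomial division,
  m^4+3m^3-8m^2-12m+16 = (m-1)(m^3+4m^2-3m-18) + (-m^2+3m-2)
  m^3+4m^2-3m-18 = (-m-7)(-m^2+3m-2) + (16m-32)
  -m^2+3m-2 = (-(1/16)m+1/16)(16m-32) + (0)
Last nonzero remainder: 16m-32. Dividing through by 16 gives the monic gcd m-2.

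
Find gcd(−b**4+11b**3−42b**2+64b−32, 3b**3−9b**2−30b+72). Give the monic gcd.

Apply the Euclidean algorithm:
  −b**4+11b**3−42b**2+64b−32 = (−(1/3)b+8/3)(3b**3−9b**2−30b+72) + (−28b**2+168b−224)
  3b**3−9b**2−30b+72 = (−(3/28)b−9/28)(−28b**2+168b−224) + (0)
Last nonzero remainder: −28b**2+168b−224. Dividing through by −28 gives the monic gcd b**2−6b+8.

b**2−6b+8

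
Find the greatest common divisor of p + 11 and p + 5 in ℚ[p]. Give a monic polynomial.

Euclidean algorithm in ℚ[p]:
  p + 11 = (p + 5) + (6)
  p + 5 = ((1/6)p + 5/6)(6) + (0)
The last nonzero remainder is the constant 6, so the polynomials are coprime and gcd = 1.

1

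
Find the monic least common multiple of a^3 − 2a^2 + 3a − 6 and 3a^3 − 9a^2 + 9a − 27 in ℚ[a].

Apply the Euclidean algorithm:
  a^3 − 2a^2 + 3a − 6 = (1/3)(3a^3 − 9a^2 + 9a − 27) + (a^2 + 3)
  3a^3 − 9a^2 + 9a − 27 = (3a − 9)(a^2 + 3) + (0)
The last nonzero remainder a^2 + 3 is already monic.
Then lcm(f, g) = f·g / gcd(f, g); expanding and making the result monic gives the answer.

a^4 − 5a^3 + 9a^2 − 15a + 18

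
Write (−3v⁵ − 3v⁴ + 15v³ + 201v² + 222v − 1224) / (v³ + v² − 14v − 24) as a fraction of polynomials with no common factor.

(−3v³ − 6v² − 27v + 102)/(v + 2)

Repeated division with remainder:
  −3v⁵ − 3v⁴ + 15v³ + 201v² + 222v − 1224 = (−3v² − 27)(v³ + v² − 14v − 24) + (156v² − 156v − 1872)
  v³ + v² − 14v − 24 = ((1/156)v + 1/78)(156v² − 156v − 1872) + (0)
Last nonzero remainder: 156v² − 156v − 1872. Dividing through by 156 gives the monic gcd v² − v − 12.
Cancel v² − v − 12 from numerator and denominator to get the reduced form.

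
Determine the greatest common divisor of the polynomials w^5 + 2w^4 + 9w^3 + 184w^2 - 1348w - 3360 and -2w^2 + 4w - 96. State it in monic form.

Repeated division with remainder:
  w^5 + 2w^4 + 9w^3 + 184w^2 - 1348w - 3360 = (-(1/2)w^3 - 2w^2 + (31/2)w + 35)(-2w^2 + 4w - 96) + (0)
Last nonzero remainder: -2w^2 + 4w - 96. Dividing through by -2 gives the monic gcd w^2 - 2w + 48.

w^2 - 2w + 48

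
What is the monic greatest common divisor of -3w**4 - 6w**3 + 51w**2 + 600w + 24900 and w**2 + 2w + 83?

w**2 + 2w + 83

Euclidean algorithm in ℚ[w]:
  -3w**4 - 6w**3 + 51w**2 + 600w + 24900 = (-3w**2 + 300)(w**2 + 2w + 83) + (0)
The last nonzero remainder w**2 + 2w + 83 is already monic.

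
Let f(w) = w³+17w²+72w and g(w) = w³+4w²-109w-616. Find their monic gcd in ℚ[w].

w+8

Repeated division with remainder:
  w³+17w²+72w = (w³+4w²-109w-616) + (13w²+181w+616)
  w³+4w²-109w-616 = ((1/13)w-129/169)(13w²+181w+616) + (-(3080/169)w-24640/169)
  13w²+181w+616 = (-(2197/3080)w-169/40)(-(3080/169)w-24640/169) + (0)
Last nonzero remainder: -(3080/169)w-24640/169. Dividing through by -3080/169 gives the monic gcd w+8.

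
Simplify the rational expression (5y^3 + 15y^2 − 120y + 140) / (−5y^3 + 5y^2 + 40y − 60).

(−y − 7)/(y + 3)

By polynomial division,
  5y^3 + 15y^2 − 120y + 140 = (−1)(−5y^3 + 5y^2 + 40y − 60) + (20y^2 − 80y + 80)
  −5y^3 + 5y^2 + 40y − 60 = (−(1/4)y − 3/4)(20y^2 − 80y + 80) + (0)
Last nonzero remainder: 20y^2 − 80y + 80. Dividing through by 20 gives the monic gcd y^2 − 4y + 4.
Cancel y^2 − 4y + 4 from numerator and denominator to get the reduced form.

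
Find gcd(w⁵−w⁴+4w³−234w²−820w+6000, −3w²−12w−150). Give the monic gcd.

Euclidean algorithm in ℚ[w]:
  w⁵−w⁴+4w³−234w²−820w+6000 = (−(1/3)w³+(5/3)w²+(26/3)w−40)(−3w²−12w−150) + (0)
Last nonzero remainder: −3w²−12w−150. Dividing through by −3 gives the monic gcd w²+4w+50.

w²+4w+50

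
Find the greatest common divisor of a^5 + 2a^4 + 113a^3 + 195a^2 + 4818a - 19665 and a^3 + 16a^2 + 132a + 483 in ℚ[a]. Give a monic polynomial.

a^2 + 9a + 69

Apply the Euclidean algorithm:
  a^5 + 2a^4 + 113a^3 + 195a^2 + 4818a - 19665 = (a^2 - 14a + 205)(a^3 + 16a^2 + 132a + 483) + (-1720a^2 - 15480a - 118680)
  a^3 + 16a^2 + 132a + 483 = (-(1/1720)a - 7/1720)(-1720a^2 - 15480a - 118680) + (0)
Last nonzero remainder: -1720a^2 - 15480a - 118680. Dividing through by -1720 gives the monic gcd a^2 + 9a + 69.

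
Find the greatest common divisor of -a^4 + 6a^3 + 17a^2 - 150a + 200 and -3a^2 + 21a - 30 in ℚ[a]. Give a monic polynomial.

a^2 - 7a + 10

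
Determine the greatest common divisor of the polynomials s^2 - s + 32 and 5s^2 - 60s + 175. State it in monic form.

Repeated division with remainder:
  s^2 - s + 32 = (1/5)(5s^2 - 60s + 175) + (11s - 3)
  5s^2 - 60s + 175 = ((5/11)s - 645/121)(11s - 3) + (19240/121)
  11s - 3 = ((1331/19240)s - 363/19240)(19240/121) + (0)
The last nonzero remainder is the constant 19240/121, so the polynomials are coprime and gcd = 1.

1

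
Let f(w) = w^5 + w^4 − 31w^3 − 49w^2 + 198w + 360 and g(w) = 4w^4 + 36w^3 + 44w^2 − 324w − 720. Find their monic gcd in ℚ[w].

w^3 + 4w^2 − 9w − 36

Repeated division with remainder:
  w^5 + w^4 − 31w^3 − 49w^2 + 198w + 360 = ((1/4)w − 2)(4w^4 + 36w^3 + 44w^2 − 324w − 720) + (30w^3 + 120w^2 − 270w − 1080)
  4w^4 + 36w^3 + 44w^2 − 324w − 720 = ((2/15)w + 2/3)(30w^3 + 120w^2 − 270w − 1080) + (0)
Last nonzero remainder: 30w^3 + 120w^2 − 270w − 1080. Dividing through by 30 gives the monic gcd w^3 + 4w^2 − 9w − 36.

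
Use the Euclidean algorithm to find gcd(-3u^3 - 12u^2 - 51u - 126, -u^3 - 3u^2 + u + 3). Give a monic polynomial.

By polynomial division,
  -3u^3 - 12u^2 - 51u - 126 = (3)(-u^3 - 3u^2 + u + 3) + (-3u^2 - 54u - 135)
  -u^3 - 3u^2 + u + 3 = ((1/3)u - 5)(-3u^2 - 54u - 135) + (-224u - 672)
  -3u^2 - 54u - 135 = ((3/224)u + 45/224)(-224u - 672) + (0)
Last nonzero remainder: -224u - 672. Dividing through by -224 gives the monic gcd u + 3.

u + 3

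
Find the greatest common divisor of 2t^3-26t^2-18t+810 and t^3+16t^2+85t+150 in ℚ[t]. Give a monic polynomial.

t+5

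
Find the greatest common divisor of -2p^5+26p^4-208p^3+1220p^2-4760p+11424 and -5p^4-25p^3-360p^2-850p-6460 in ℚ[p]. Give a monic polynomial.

p^2+34

Apply the Euclidean algorithm:
  -2p^5+26p^4-208p^3+1220p^2-4760p+11424 = ((2/5)p-36/5)(-5p^4-25p^3-360p^2-850p-6460) + (-244p^3-1032p^2-8296p-35088)
  -5p^4-25p^3-360p^2-850p-6460 = ((5/244)p+235/14884)(-244p^3-1032p^2-8296p-35088) + (-(646360/3721)p^2-21976240/3721)
  -244p^3-1032p^2-8296p-35088 = ((226981/161590)p+480009/80795)(-(646360/3721)p^2-21976240/3721) + (0)
Last nonzero remainder: -(646360/3721)p^2-21976240/3721. Dividing through by -646360/3721 gives the monic gcd p^2+34.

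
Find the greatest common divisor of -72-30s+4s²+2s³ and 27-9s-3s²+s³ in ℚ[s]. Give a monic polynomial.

3+s

Euclidean algorithm in ℚ[s]:
  2s³+4s²-30s-72 = (2)(s³-3s²-9s+27) + (10s²-12s-126)
  s³-3s²-9s+27 = ((1/10)s-9/50)(10s²-12s-126) + ((36/25)s+108/25)
  10s²-12s-126 = ((125/18)s-175/6)((36/25)s+108/25) + (0)
Last nonzero remainder: (36/25)s+108/25. Dividing through by 36/25 gives the monic gcd s+3.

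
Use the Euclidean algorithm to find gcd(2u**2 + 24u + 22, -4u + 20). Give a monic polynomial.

1

By polynomial division,
  2u**2 + 24u + 22 = (-(1/2)u - 17/2)(-4u + 20) + (192)
  -4u + 20 = (-(1/48)u + 5/48)(192) + (0)
The last nonzero remainder is the constant 192, so the polynomials are coprime and gcd = 1.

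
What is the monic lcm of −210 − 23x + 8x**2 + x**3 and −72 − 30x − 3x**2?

−840 − 302x + 9x**2 + 12x**3 + x**4

By polynomial division,
  x**3 + 8x**2 − 23x − 210 = (−(1/3)x + 2/3)(−3x**2 − 30x − 72) + (−27x − 162)
  −3x**2 − 30x − 72 = ((1/9)x + 4/9)(−27x − 162) + (0)
Last nonzero remainder: −27x − 162. Dividing through by −27 gives the monic gcd x + 6.
Then lcm(f, g) = f·g / gcd(f, g); expanding and making the result monic gives the answer.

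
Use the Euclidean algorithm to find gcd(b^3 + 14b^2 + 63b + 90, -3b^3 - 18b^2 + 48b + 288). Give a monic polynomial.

b + 6

Repeated division with remainder:
  b^3 + 14b^2 + 63b + 90 = (-1/3)(-3b^3 - 18b^2 + 48b + 288) + (8b^2 + 79b + 186)
  -3b^3 - 18b^2 + 48b + 288 = (-(3/8)b + 93/64)(8b^2 + 79b + 186) + ((189/64)b + 567/32)
  8b^2 + 79b + 186 = ((512/189)b + 1984/189)((189/64)b + 567/32) + (0)
Last nonzero remainder: (189/64)b + 567/32. Dividing through by 189/64 gives the monic gcd b + 6.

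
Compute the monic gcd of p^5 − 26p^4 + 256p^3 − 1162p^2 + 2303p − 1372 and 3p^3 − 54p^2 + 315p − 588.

p^3 − 18p^2 + 105p − 196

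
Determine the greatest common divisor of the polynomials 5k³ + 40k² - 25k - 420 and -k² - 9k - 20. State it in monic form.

Euclidean algorithm in ℚ[k]:
  5k³ + 40k² - 25k - 420 = (-5k + 5)(-k² - 9k - 20) + (-80k - 320)
  -k² - 9k - 20 = ((1/80)k + 1/16)(-80k - 320) + (0)
Last nonzero remainder: -80k - 320. Dividing through by -80 gives the monic gcd k + 4.

k + 4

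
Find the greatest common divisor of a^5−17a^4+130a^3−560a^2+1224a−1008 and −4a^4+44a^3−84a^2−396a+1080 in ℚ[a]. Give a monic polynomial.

a^2−9a+18

Repeated division with remainder:
  a^5−17a^4+130a^3−560a^2+1224a−1008 = (−(1/4)a+3/2)(−4a^4+44a^3−84a^2−396a+1080) + (43a^3−533a^2+2088a−2628)
  −4a^4+44a^3−84a^2−396a+1080 = (−(4/43)a−240/1849)(43a^3−533a^2+2088a−2628) + ((75900/1849)a^2−(683100/1849)a+1366200/1849)
  43a^3−533a^2+2088a−2628 = ((79507/75900)a−134977/37950)((75900/1849)a^2−(683100/1849)a+1366200/1849) + (0)
Last nonzero remainder: (75900/1849)a^2−(683100/1849)a+1366200/1849. Dividing through by 75900/1849 gives the monic gcd a^2−9a+18.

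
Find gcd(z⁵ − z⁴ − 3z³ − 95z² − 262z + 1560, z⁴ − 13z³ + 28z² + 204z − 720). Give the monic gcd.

z² − z − 20

Apply the Euclidean algorithm:
  z⁵ − z⁴ − 3z³ − 95z² − 262z + 1560 = (z + 12)(z⁴ − 13z³ + 28z² + 204z − 720) + (125z³ − 635z² − 1990z + 10200)
  z⁴ − 13z³ + 28z² + 204z − 720 = ((1/125)z − 198/3125)(125z³ − 635z² − 1990z + 10200) + ((2304/625)z² − (2304/625)z − 9216/125)
  125z³ − 635z² − 1990z + 10200 = ((78125/2304)z − 53125/384)((2304/625)z² − (2304/625)z − 9216/125) + (0)
Last nonzero remainder: (2304/625)z² − (2304/625)z − 9216/125. Dividing through by 2304/625 gives the monic gcd z² − z − 20.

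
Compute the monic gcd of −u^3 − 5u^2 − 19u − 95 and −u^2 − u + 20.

Euclidean algorithm in ℚ[u]:
  −u^3 − 5u^2 − 19u − 95 = (u + 4)(−u^2 − u + 20) + (−35u − 175)
  −u^2 − u + 20 = ((1/35)u − 4/35)(−35u − 175) + (0)
Last nonzero remainder: −35u − 175. Dividing through by −35 gives the monic gcd u + 5.

u + 5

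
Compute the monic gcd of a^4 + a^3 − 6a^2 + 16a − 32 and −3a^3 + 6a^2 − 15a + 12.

Euclidean algorithm in ℚ[a]:
  a^4 + a^3 − 6a^2 + 16a − 32 = (−(1/3)a − 1)(−3a^3 + 6a^2 − 15a + 12) + (−5a^2 + 5a − 20)
  −3a^3 + 6a^2 − 15a + 12 = ((3/5)a − 3/5)(−5a^2 + 5a − 20) + (0)
Last nonzero remainder: −5a^2 + 5a − 20. Dividing through by −5 gives the monic gcd a^2 − a + 4.

a^2 − a + 4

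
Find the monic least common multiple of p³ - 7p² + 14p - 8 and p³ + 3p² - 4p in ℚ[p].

p⁵ - 3p⁴ - 14p³ + 48p² - 32p

Apply the Euclidean algorithm:
  p³ - 7p² + 14p - 8 = (p³ + 3p² - 4p) + (-10p² + 18p - 8)
  p³ + 3p² - 4p = (-(1/10)p - 12/25)(-10p² + 18p - 8) + ((96/25)p - 96/25)
  -10p² + 18p - 8 = (-(125/48)p + 25/12)((96/25)p - 96/25) + (0)
Last nonzero remainder: (96/25)p - 96/25. Dividing through by 96/25 gives the monic gcd p - 1.
Then lcm(f, g) = f·g / gcd(f, g); expanding and making the result monic gives the answer.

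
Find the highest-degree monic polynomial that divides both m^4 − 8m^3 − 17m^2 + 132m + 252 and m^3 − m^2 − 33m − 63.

By polynomial division,
  m^4 − 8m^3 − 17m^2 + 132m + 252 = (m − 7)(m^3 − m^2 − 33m − 63) + (9m^2 − 36m − 189)
  m^3 − m^2 − 33m − 63 = ((1/9)m + 1/3)(9m^2 − 36m − 189) + (0)
Last nonzero remainder: 9m^2 − 36m − 189. Dividing through by 9 gives the monic gcd m^2 − 4m − 21.

m^2 − 4m − 21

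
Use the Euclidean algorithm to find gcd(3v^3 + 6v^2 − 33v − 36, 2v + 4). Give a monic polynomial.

1

By polynomial division,
  3v^3 + 6v^2 − 33v − 36 = ((3/2)v^2 − 33/2)(2v + 4) + (30)
  2v + 4 = ((1/15)v + 2/15)(30) + (0)
The last nonzero remainder is the constant 30, so the polynomials are coprime and gcd = 1.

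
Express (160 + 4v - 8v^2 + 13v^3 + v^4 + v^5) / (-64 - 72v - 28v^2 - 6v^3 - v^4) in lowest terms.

(-5 + 3v - v^2)/(2 + v)

Euclidean algorithm in ℚ[v]:
  v^5 + v^4 + 13v^3 - 8v^2 + 4v + 160 = (-v + 5)(-v^4 - 6v^3 - 28v^2 - 72v - 64) + (15v^3 + 60v^2 + 300v + 480)
  -v^4 - 6v^3 - 28v^2 - 72v - 64 = (-(1/15)v - 2/15)(15v^3 + 60v^2 + 300v + 480) + (0)
Last nonzero remainder: 15v^3 + 60v^2 + 300v + 480. Dividing through by 15 gives the monic gcd v^3 + 4v^2 + 20v + 32.
Cancel v^3 + 4v^2 + 20v + 32 from numerator and denominator to get the reduced form.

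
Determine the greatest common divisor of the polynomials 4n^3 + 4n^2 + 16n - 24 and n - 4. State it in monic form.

1

Euclidean algorithm in ℚ[n]:
  4n^3 + 4n^2 + 16n - 24 = (4n^2 + 20n + 96)(n - 4) + (360)
  n - 4 = ((1/360)n - 1/90)(360) + (0)
The last nonzero remainder is the constant 360, so the polynomials are coprime and gcd = 1.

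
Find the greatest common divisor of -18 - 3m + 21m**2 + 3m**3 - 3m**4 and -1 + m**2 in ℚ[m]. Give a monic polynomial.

-1 + m**2

Euclidean algorithm in ℚ[m]:
  -3m**4 + 3m**3 + 21m**2 - 3m - 18 = (-3m**2 + 3m + 18)(m**2 - 1) + (0)
The last nonzero remainder m**2 - 1 is already monic.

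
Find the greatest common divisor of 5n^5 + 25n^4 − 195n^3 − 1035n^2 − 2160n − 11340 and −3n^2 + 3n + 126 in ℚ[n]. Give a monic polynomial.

n^2 − n − 42

Apply the Euclidean algorithm:
  5n^5 + 25n^4 − 195n^3 − 1035n^2 − 2160n − 11340 = (−(5/3)n^3 − 10n^2 − 15n − 90)(−3n^2 + 3n + 126) + (0)
Last nonzero remainder: −3n^2 + 3n + 126. Dividing through by −3 gives the monic gcd n^2 − n − 42.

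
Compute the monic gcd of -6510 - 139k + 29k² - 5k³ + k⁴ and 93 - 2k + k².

93 - 2k + k²

Repeated division with remainder:
  k⁴ - 5k³ + 29k² - 139k - 6510 = (k² - 3k - 70)(k² - 2k + 93) + (0)
The last nonzero remainder k² - 2k + 93 is already monic.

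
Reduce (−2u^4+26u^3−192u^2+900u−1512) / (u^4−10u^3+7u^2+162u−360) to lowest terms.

(−2u^2+8u−84)/(u^2−u−20)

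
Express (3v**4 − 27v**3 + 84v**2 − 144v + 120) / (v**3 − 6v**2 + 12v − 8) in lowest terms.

(3v**3 − 21v**2 + 42v − 60)/(v**2 − 4v + 4)

Euclidean algorithm in ℚ[v]:
  3v**4 − 27v**3 + 84v**2 − 144v + 120 = (3v − 9)(v**3 − 6v**2 + 12v − 8) + (−6v**2 − 12v + 48)
  v**3 − 6v**2 + 12v − 8 = (−(1/6)v + 4/3)(−6v**2 − 12v + 48) + (36v − 72)
  −6v**2 − 12v + 48 = (−(1/6)v − 2/3)(36v − 72) + (0)
Last nonzero remainder: 36v − 72. Dividing through by 36 gives the monic gcd v − 2.
Cancel v − 2 from numerator and denominator to get the reduced form.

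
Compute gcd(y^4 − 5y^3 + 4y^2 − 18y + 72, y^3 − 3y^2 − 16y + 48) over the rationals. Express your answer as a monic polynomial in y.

Repeated division with remainder:
  y^4 − 5y^3 + 4y^2 − 18y + 72 = (y − 2)(y^3 − 3y^2 − 16y + 48) + (14y^2 − 98y + 168)
  y^3 − 3y^2 − 16y + 48 = ((1/14)y + 2/7)(14y^2 − 98y + 168) + (0)
Last nonzero remainder: 14y^2 − 98y + 168. Dividing through by 14 gives the monic gcd y^2 − 7y + 12.

y^2 − 7y + 12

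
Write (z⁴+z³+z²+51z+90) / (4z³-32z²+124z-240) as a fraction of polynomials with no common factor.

(z²+5z+6)/(4z-16)

Repeated division with remainder:
  z⁴+z³+z²+51z+90 = ((1/4)z+9/4)(4z³-32z²+124z-240) + (42z²-168z+630)
  4z³-32z²+124z-240 = ((2/21)z-8/21)(42z²-168z+630) + (0)
Last nonzero remainder: 42z²-168z+630. Dividing through by 42 gives the monic gcd z²-4z+15.
Cancel z²-4z+15 from numerator and denominator to get the reduced form.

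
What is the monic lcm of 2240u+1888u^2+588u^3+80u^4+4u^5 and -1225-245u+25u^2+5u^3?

Repeated division with remainder:
  4u^5+80u^4+588u^3+1888u^2+2240u = ((4/5)u^2+12u+484/5)(5u^3+25u^2-245u-1225) + (3388u^2+40656u+118580)
  5u^3+25u^2-245u-1225 = ((5/3388)u-5/484)(3388u^2+40656u+118580) + (0)
Last nonzero remainder: 3388u^2+40656u+118580. Dividing through by 3388 gives the monic gcd u^2+12u+35.
Then lcm(f, g) = f·g / gcd(f, g); expanding and making the result monic gives the answer.

-3920u-2744u^2-557u^3+7u^4+13u^5+u^6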